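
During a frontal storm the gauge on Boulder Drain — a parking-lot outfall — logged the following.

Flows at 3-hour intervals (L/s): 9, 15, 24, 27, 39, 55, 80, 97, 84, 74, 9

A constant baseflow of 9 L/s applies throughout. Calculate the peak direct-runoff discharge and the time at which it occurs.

Subtracting baseflow gives direct-runoff ordinates: 0.0, 6.0, 15.0, 18.0, 30.0, 46.0, 71.0, 88.0, 75.0, 65.0, 0.0 L/s.
The maximum is 88.0 L/s, occurring at the reading for t = 21 h.

Q_p = 88.0 L/s at t = 21 h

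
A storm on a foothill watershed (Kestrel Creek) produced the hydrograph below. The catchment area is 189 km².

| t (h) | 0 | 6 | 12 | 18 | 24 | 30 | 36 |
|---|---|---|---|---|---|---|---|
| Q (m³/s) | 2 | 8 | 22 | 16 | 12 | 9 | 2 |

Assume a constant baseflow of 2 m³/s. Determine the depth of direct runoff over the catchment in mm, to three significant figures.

Direct runoff: 0.0, 6.0, 20.0, 14.0, 10.0, 7.0, 0.0 m³/s; ΣQ_DR = 57.00 m³/s.
V = ΣQ_DR · Δt = 57.00 × 21600 s = 1.231 × 10^6 m³.
Over A = 189 km², depth = V / A = 6.51 mm.

d ≈ 6.51 mm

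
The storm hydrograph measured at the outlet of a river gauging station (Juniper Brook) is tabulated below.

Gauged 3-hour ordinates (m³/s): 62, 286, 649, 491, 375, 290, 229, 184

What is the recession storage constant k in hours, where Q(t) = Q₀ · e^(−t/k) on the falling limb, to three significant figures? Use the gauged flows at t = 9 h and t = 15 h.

k ≈ 11.4 h

On the falling limb, Q drops from 491 to 290 m³/s between t = 9 h and t = 15 h (Δt = 6 h).
k = −Δt / ln(Q₂/Q₁) = −6 / ln(290/491) = 11.4 h.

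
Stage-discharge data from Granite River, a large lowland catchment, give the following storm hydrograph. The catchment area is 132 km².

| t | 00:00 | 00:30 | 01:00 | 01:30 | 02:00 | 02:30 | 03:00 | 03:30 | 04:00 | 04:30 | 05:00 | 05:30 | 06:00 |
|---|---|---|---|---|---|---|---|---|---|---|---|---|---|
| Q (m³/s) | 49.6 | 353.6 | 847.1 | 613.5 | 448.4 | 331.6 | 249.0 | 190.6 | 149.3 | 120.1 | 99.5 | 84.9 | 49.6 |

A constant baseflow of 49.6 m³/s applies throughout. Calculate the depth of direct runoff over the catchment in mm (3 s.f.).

d ≈ 40.1 mm

Direct runoff: 0.0, 304.0, 797.5, 563.9, 398.8, 282.0, 199.4, 141.0, 99.7, 70.5, 49.9, 35.3, 0.0 m³/s; ΣQ_DR = 2942 m³/s.
V = ΣQ_DR · Δt = 2942 × 1800 s = 5.296 × 10^6 m³.
Over A = 132 km², depth = V / A = 40.1 mm.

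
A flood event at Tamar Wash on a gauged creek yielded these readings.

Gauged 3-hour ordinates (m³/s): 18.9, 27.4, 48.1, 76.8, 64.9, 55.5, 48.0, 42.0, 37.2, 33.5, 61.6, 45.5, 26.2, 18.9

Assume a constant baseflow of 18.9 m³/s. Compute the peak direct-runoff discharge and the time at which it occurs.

Q_p = 57.9 m³/s at t = 9 h

Subtracting baseflow gives direct-runoff ordinates: 0.0, 8.5, 29.2, 57.9, 46.0, 36.6, 29.1, 23.1, 18.3, 14.6, 42.7, 26.6, 7.3, 0.0 m³/s.
The maximum is 57.9 m³/s, occurring at the reading for t = 9 h.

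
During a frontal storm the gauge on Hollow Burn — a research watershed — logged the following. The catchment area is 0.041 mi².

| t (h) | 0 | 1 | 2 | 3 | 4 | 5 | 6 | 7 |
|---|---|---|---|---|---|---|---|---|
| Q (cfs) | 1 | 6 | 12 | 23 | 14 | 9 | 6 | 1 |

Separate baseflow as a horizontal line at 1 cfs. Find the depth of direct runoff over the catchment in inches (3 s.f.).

d ≈ 2.42 in

Direct runoff: 0.0, 5.0, 11.0, 22.0, 13.0, 8.0, 5.0, 0.0 cfs; ΣQ_DR = 64.00 cfs.
V = ΣQ_DR · Δt = 64.00 × 3600 s = 2.304 × 10^5 ft³.
Over A = 0.041 mi², depth = V / A = 2.42 in.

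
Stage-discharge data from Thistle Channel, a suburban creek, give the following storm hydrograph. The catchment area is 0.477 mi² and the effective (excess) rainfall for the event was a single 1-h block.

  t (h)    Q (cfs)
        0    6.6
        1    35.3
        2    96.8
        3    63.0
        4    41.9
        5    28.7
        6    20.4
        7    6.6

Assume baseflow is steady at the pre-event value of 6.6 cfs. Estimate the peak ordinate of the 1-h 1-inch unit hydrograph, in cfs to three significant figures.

U_p ≈ 113 cfs

Direct runoff: 0.0, 28.7, 90.2, 56.4, 35.3, 22.1, 13.8, 0.0 cfs; ΣQ_DR = 246.5 cfs, peak = 90.2 cfs.
Runoff depth d = ΣQ_DR·Δt / A = 246.5 × 3600 / (0.477 mi²) = 0.8008 in.
The 1-inch UH is the DRH scaled by (1 in)/d, so U_p = 90.2 × 1/0.8008 = 113 cfs.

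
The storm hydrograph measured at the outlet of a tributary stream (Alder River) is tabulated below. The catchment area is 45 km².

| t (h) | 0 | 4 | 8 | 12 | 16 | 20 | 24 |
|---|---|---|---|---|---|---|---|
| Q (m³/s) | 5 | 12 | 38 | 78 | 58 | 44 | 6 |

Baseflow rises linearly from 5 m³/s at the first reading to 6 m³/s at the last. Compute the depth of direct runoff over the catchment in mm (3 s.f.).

d ≈ 64.8 mm

Direct runoff: 0.00, 6.83, 32.67, 72.50, 52.33, 38.17, 0.00 m³/s; ΣQ_DR = 202.5 m³/s.
V = ΣQ_DR · Δt = 202.5 × 14400 s = 2.916 × 10^6 m³.
Over A = 45 km², depth = V / A = 64.8 mm.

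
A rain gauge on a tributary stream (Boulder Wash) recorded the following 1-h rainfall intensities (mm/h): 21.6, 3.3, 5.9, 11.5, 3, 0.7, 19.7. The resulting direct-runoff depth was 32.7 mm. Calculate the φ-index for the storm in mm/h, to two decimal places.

φ ≈ 6.70 mm/h

Only the 3 blocks with intensity above φ contribute runoff: 21.6, 11.5, 19.7 mm/h.
Σ(I−φ)·Δt = d  ⇒  (21.6+11.5+19.7 − 3φ)·1 = 32.7
φ = (52.80 − 32.7/1) / 3 = 6.70 mm/h.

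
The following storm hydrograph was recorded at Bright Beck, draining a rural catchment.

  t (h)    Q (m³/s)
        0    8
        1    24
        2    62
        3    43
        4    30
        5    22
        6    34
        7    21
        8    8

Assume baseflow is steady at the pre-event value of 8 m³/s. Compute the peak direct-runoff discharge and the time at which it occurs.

Q_p = 54.0 m³/s at t = 2 h

Subtracting baseflow gives direct-runoff ordinates: 0.0, 16.0, 54.0, 35.0, 22.0, 14.0, 26.0, 13.0, 0.0 m³/s.
The maximum is 54.0 m³/s, occurring at the reading for t = 2 h.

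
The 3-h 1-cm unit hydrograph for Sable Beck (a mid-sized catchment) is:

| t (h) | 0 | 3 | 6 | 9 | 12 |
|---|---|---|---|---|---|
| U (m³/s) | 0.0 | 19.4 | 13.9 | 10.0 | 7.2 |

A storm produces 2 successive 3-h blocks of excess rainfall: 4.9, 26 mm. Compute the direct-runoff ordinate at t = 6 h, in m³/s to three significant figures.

Q ≈ 57.3 m³/s

By discrete convolution, Q_j = Σ (P_i / 10 mm) · U_{j−i}.
At t = 6 h (j=2): Q = (4.9/10)·13.9 + (26/10)·19.4 = 57.3 m³/s.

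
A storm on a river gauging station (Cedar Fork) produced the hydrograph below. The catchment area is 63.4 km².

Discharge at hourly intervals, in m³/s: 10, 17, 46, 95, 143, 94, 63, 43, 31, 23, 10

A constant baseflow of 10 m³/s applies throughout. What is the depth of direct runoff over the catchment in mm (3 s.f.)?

d ≈ 26.4 mm

Direct runoff: 0.0, 7.0, 36.0, 85.0, 133.0, 84.0, 53.0, 33.0, 21.0, 13.0, 0.0 m³/s; ΣQ_DR = 465.0 m³/s.
V = ΣQ_DR · Δt = 465.0 × 3600 s = 1.674 × 10^6 m³.
Over A = 63.4 km², depth = V / A = 26.4 mm.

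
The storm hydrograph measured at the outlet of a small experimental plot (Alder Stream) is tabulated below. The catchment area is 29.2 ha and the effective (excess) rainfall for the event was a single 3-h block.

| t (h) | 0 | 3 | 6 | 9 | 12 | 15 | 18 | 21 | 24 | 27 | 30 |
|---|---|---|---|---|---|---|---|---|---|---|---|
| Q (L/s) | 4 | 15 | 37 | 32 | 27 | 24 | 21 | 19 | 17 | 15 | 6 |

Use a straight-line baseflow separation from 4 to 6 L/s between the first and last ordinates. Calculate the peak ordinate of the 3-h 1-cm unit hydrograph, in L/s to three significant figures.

Direct runoff: 0.00, 10.80, 32.60, 27.40, 22.20, 19.00, 15.80, 13.60, 11.40, 9.20, 0.00 L/s; ΣQ_DR = 162.0 L/s, peak = 32.60 L/s.
Runoff depth d = ΣQ_DR·Δt / A = 162.0 × 10800 / (29.2 ha) = 5.992 mm.
The 1-cm UH is the DRH scaled by (10 mm)/d, so U_p = 32.60 × 10/5.992 = 54.4 L/s.

U_p ≈ 54.4 L/s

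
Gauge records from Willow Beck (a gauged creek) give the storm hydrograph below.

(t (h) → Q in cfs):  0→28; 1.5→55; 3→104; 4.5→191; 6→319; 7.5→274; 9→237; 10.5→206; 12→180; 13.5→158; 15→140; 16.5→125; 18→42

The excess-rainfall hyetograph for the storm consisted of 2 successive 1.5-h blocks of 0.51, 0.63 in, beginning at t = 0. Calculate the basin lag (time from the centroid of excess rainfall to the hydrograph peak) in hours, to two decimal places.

Centroid of excess rainfall: t_c = Σ P_i·t̄_i / ΣP_i = 1.5789 h (block centres at 0.75, 2.25 h).
Hydrograph peak occurs at t = 6 h, so basin lag t_L = 6 − 1.5789 = 4.42 h.

t_L ≈ 4.42 h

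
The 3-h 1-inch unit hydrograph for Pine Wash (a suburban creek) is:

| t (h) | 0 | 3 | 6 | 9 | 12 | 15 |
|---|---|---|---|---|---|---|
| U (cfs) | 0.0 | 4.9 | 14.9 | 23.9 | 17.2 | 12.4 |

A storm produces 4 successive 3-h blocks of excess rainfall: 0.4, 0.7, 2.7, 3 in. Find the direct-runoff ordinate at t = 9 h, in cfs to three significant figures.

Q ≈ 33.2 cfs

By discrete convolution, Q_j = Σ (P_i / 1 in) · U_{j−i}.
At t = 9 h (j=3): Q = (0.4/1)·23.9 + (0.7/1)·14.9 + (2.7/1)·4.9 + (3/1)·0.0 = 33.2 cfs.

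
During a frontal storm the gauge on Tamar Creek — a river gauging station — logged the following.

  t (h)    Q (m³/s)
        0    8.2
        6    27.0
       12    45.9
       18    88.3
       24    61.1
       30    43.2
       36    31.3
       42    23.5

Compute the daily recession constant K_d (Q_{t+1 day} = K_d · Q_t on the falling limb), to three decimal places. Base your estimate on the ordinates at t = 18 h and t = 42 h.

Between t = 18 h and t = 42 h the flow falls from 88.3 to 23.5 m³/s over 4×6 h = 24 h.
Per-interval ratio K = (23.5/88.3)^(1/4) = 0.7183; K_d = K^(24/6) = 0.266.

K_d ≈ 0.266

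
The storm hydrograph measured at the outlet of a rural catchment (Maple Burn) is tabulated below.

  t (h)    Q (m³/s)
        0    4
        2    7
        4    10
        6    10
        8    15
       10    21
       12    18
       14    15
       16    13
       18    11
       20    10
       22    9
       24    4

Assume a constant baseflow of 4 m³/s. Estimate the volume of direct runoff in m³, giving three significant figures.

Direct-runoff ordinates (Q − Q_b): 0.0, 3.0, 6.0, 6.0, 11.0, 17.0, 14.0, 11.0, 9.0, 7.0, 6.0, 5.0, 0.0 m³/s.
ΣQ_DR = 95.00 m³/s.
With Δt = 2 h = 7200 s, V = ΣQ_DR · Δt = 95.00 × 7200 = 6.84 × 10^5 m³.

V ≈ 6.84 × 10^5 m³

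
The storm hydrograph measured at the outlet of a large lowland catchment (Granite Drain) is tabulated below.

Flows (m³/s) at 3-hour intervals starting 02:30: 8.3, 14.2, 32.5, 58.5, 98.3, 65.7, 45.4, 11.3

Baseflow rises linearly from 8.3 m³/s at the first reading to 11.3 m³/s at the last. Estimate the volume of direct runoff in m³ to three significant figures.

V ≈ 2.76 × 10^6 m³

Direct-runoff ordinates (Q − Q_b): 0.00, 5.47, 23.34, 48.91, 88.29, 55.26, 34.53, 0.00 m³/s.
ΣQ_DR = 255.8 m³/s.
With Δt = 3 h = 10800 s, V = ΣQ_DR · Δt = 255.8 × 10800 = 2.76 × 10^6 m³.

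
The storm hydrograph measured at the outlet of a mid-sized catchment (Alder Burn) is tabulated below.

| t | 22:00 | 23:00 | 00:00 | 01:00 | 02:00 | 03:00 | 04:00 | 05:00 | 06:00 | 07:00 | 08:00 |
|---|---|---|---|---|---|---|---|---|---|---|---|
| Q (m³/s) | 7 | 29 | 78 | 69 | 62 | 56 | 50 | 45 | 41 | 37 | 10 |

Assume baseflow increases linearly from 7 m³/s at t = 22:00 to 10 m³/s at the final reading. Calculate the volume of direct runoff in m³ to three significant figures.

Direct-runoff ordinates (Q − Q_b): 0.00, 21.70, 70.40, 61.10, 53.80, 47.50, 41.20, 35.90, 31.60, 27.30, 0.00 m³/s.
ΣQ_DR = 390.5 m³/s.
With Δt = 1 h = 3600 s, V = ΣQ_DR · Δt = 390.5 × 3600 = 1.41 × 10^6 m³.

V ≈ 1.41 × 10^6 m³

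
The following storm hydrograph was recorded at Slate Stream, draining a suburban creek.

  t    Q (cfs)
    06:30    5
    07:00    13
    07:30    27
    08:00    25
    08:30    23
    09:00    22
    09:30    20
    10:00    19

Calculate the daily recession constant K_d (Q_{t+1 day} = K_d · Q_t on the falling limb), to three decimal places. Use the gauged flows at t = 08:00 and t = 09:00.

K_d ≈ 0.047

Between t = 08:00 and t = 09:00 the flow falls from 25 to 22 cfs over 2×0.5 h = 1 h.
Per-interval ratio K = (22/25)^(1/2) = 0.9381; K_d = K^(24/0.5) = 0.047.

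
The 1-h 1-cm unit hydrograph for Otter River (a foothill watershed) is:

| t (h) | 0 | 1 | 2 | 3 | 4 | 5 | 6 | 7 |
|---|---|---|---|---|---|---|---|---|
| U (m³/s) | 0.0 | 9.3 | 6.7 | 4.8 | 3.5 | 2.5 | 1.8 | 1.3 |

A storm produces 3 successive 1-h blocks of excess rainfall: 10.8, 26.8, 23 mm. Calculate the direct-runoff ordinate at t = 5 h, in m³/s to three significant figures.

Q ≈ 23.1 m³/s

By discrete convolution, Q_j = Σ (P_i / 10 mm) · U_{j−i}.
At t = 5 h (j=5): Q = (10.8/10)·2.5 + (26.8/10)·3.5 + (23/10)·4.8 = 23.1 m³/s.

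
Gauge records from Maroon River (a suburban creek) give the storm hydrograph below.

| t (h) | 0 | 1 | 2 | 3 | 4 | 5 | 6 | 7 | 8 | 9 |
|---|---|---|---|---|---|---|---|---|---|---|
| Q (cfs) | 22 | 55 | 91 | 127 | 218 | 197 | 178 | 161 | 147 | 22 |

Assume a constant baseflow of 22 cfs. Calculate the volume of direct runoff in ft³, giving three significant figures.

V ≈ 3.59 × 10^6 ft³

Direct-runoff ordinates (Q − Q_b): 0.0, 33.0, 69.0, 105.0, 196.0, 175.0, 156.0, 139.0, 125.0, 0.0 cfs.
ΣQ_DR = 998.0 cfs.
With Δt = 1 h = 3600 s, V = ΣQ_DR · Δt = 998.0 × 3600 = 3.59 × 10^6 ft³.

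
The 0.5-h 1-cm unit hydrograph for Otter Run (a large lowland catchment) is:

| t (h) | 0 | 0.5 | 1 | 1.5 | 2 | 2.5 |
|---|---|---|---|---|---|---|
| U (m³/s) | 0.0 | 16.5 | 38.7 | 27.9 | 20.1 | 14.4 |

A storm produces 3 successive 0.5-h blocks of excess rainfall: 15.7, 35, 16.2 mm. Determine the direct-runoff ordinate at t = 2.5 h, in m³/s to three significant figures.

By discrete convolution, Q_j = Σ (P_i / 10 mm) · U_{j−i}.
At t = 2.5 h (j=5): Q = (15.7/10)·14.4 + (35/10)·20.1 + (16.2/10)·27.9 = 138 m³/s.

Q ≈ 138 m³/s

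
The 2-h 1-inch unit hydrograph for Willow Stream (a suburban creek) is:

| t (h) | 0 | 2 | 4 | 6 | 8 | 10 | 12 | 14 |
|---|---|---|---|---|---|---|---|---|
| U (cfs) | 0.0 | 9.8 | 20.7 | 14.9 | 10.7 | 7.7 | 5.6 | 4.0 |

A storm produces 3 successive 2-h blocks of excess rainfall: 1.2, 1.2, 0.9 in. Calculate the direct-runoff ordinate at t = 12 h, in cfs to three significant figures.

Q ≈ 25.6 cfs

By discrete convolution, Q_j = Σ (P_i / 1 in) · U_{j−i}.
At t = 12 h (j=6): Q = (1.2/1)·5.6 + (1.2/1)·7.7 + (0.9/1)·10.7 = 25.6 cfs.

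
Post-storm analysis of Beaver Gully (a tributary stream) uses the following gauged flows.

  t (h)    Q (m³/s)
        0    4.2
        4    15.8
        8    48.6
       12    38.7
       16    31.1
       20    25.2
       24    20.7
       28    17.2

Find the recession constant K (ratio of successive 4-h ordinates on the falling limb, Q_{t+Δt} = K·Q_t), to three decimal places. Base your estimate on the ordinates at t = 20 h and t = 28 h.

K ≈ 0.826

Using the recession-limb readings at t = 20 h and t = 28 h: Q falls from 25.2 to 17.2 m³/s over 2 intervals.
K = (Q₂/Q₁)^(1/2) = (17.2/25.2)^(1/2) = 0.826.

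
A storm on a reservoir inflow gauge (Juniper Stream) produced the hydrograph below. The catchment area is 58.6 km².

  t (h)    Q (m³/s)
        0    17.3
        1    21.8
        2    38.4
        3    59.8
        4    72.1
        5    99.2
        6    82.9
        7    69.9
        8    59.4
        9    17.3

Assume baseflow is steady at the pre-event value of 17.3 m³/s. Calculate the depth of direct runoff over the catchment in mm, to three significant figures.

d ≈ 22.4 mm

Direct runoff: 0.0, 4.5, 21.1, 42.5, 54.8, 81.9, 65.6, 52.6, 42.1, 0.0 m³/s; ΣQ_DR = 365.1 m³/s.
V = ΣQ_DR · Δt = 365.1 × 3600 s = 1.314 × 10^6 m³.
Over A = 58.6 km², depth = V / A = 22.4 mm.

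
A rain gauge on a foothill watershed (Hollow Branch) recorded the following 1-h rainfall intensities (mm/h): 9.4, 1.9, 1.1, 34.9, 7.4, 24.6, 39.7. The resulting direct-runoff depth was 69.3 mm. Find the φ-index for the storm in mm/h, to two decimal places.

φ ≈ 9.97 mm/h

Only the 3 blocks with intensity above φ contribute runoff: 34.9, 24.6, 39.7 mm/h.
Σ(I−φ)·Δt = d  ⇒  (34.9+24.6+39.7 − 3φ)·1 = 69.3
φ = (99.20 − 69.3/1) / 3 = 9.97 mm/h.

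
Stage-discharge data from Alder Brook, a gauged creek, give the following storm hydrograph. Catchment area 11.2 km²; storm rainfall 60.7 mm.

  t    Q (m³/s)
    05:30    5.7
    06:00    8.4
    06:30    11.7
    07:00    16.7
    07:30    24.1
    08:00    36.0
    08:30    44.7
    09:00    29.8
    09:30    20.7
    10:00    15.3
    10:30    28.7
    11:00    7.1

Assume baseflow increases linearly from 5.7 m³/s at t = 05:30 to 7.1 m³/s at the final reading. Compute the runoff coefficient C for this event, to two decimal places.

C ≈ 0.46

ΣQ_DR = 172.1 m³/s; V = ΣQ_DR·Δt = 3.098 × 10^5 m³.
Runoff depth d = V / A = 27.66 mm.
C = d / P = 27.66 / 60.7 = 0.46.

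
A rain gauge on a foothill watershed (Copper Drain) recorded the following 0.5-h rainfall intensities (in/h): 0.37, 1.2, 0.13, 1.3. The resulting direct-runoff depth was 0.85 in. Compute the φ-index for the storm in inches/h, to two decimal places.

φ ≈ 0.40 in/h

Only the 2 blocks with intensity above φ contribute runoff: 1.2, 1.3 in/h.
Σ(I−φ)·Δt = d  ⇒  (1.2+1.3 − 2φ)·0.5 = 0.85
φ = (2.500 − 0.85/0.5) / 2 = 0.40 in/h.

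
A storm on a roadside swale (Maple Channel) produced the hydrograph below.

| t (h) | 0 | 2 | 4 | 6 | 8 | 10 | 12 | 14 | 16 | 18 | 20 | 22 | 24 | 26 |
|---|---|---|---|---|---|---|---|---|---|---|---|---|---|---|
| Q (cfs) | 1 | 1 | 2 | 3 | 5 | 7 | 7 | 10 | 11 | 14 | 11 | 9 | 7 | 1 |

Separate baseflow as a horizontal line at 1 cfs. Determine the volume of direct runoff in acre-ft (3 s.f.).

Direct-runoff ordinates (Q − Q_b): 0.0, 0.0, 1.0, 2.0, 4.0, 6.0, 6.0, 9.0, 10.0, 13.0, 10.0, 8.0, 6.0, 0.0 cfs.
ΣQ_DR = 75.00 cfs.
With Δt = 2 h = 7200 s, V = ΣQ_DR · Δt = 75.00 × 7200 = 5.40 × 10^5 ft³ = 12.4 acre-ft.

V ≈ 12.4 acre-ft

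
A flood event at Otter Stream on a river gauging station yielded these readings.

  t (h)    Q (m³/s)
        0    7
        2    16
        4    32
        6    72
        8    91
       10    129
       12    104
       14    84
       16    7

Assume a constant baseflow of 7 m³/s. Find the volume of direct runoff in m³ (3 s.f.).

Direct-runoff ordinates (Q − Q_b): 0.0, 9.0, 25.0, 65.0, 84.0, 122.0, 97.0, 77.0, 0.0 m³/s.
ΣQ_DR = 479.0 m³/s.
With Δt = 2 h = 7200 s, V = ΣQ_DR · Δt = 479.0 × 7200 = 3.45 × 10^6 m³.

V ≈ 3.45 × 10^6 m³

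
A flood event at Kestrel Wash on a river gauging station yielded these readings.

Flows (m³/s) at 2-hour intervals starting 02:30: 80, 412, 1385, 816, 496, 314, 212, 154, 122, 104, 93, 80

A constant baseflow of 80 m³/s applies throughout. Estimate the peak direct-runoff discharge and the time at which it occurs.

Q_p = 1305.0 m³/s at t = 06:30

Subtracting baseflow gives direct-runoff ordinates: 0.0, 332.0, 1305.0, 736.0, 416.0, 234.0, 132.0, 74.0, 42.0, 24.0, 13.0, 0.0 m³/s.
The maximum is 1305.0 m³/s, occurring at the reading for t = 06:30.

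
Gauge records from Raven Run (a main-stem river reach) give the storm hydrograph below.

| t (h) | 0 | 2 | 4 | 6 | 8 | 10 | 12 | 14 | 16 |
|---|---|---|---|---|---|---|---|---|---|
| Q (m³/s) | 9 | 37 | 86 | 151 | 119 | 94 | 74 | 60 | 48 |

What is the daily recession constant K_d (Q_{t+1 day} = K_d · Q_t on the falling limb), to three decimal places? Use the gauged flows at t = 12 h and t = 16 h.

Between t = 12 h and t = 16 h the flow falls from 74 to 48 m³/s over 2×2 h = 4 h.
Per-interval ratio K = (48/74)^(1/2) = 0.8054; K_d = K^(24/2) = 0.074.

K_d ≈ 0.074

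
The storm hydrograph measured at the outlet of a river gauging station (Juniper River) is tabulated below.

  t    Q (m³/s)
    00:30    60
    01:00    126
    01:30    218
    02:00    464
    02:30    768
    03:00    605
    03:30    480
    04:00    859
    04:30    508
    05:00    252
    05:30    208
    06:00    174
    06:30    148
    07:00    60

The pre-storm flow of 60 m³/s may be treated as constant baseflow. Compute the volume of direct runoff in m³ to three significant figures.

V ≈ 7.36 × 10^6 m³

Direct-runoff ordinates (Q − Q_b): 0.0, 66.0, 158.0, 404.0, 708.0, 545.0, 420.0, 799.0, 448.0, 192.0, 148.0, 114.0, 88.0, 0.0 m³/s.
ΣQ_DR = 4090 m³/s.
With Δt = 0.5 h = 1800 s, V = ΣQ_DR · Δt = 4090 × 1800 = 7.36 × 10^6 m³.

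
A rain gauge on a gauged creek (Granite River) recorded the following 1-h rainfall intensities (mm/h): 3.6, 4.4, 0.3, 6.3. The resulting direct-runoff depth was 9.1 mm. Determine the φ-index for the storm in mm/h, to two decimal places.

Only the 3 blocks with intensity above φ contribute runoff: 3.6, 4.4, 6.3 mm/h.
Σ(I−φ)·Δt = d  ⇒  (3.6+4.4+6.3 − 3φ)·1 = 9.1
φ = (14.30 − 9.1/1) / 3 = 1.73 mm/h.

φ ≈ 1.73 mm/h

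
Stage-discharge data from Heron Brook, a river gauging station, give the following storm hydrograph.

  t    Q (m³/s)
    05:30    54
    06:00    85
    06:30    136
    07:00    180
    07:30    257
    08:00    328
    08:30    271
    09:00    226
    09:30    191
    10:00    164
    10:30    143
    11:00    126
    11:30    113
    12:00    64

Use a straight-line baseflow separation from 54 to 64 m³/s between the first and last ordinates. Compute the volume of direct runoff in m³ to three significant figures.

V ≈ 2.72 × 10^6 m³

Direct-runoff ordinates (Q − Q_b): 0.00, 30.23, 80.46, 123.69, 199.92, 270.15, 212.38, 166.62, 130.85, 103.08, 81.31, 63.54, 49.77, 0.00 m³/s.
ΣQ_DR = 1512 m³/s.
With Δt = 0.5 h = 1800 s, V = ΣQ_DR · Δt = 1512 × 1800 = 2.72 × 10^6 m³.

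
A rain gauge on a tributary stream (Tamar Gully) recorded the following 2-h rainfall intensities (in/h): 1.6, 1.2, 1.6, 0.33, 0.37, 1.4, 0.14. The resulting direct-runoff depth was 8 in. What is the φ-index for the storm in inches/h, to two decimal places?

φ ≈ 0.45 in/h

Only the 4 blocks with intensity above φ contribute runoff: 1.6, 1.2, 1.6, 1.4 in/h.
Σ(I−φ)·Δt = d  ⇒  (1.6+1.2+1.6+1.4 − 4φ)·2 = 8
φ = (5.800 − 8/2) / 4 = 0.45 in/h.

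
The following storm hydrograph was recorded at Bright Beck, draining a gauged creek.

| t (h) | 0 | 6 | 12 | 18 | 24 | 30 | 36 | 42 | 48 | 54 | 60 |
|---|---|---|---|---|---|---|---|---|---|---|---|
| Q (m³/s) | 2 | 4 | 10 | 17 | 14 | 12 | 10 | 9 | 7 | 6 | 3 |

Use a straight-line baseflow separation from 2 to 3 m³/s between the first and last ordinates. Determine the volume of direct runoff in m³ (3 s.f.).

Direct-runoff ordinates (Q − Q_b): 0.00, 1.90, 7.80, 14.70, 11.60, 9.50, 7.40, 6.30, 4.20, 3.10, 0.00 m³/s.
ΣQ_DR = 66.50 m³/s.
With Δt = 6 h = 21600 s, V = ΣQ_DR · Δt = 66.50 × 21600 = 1.44 × 10^6 m³.

V ≈ 1.44 × 10^6 m³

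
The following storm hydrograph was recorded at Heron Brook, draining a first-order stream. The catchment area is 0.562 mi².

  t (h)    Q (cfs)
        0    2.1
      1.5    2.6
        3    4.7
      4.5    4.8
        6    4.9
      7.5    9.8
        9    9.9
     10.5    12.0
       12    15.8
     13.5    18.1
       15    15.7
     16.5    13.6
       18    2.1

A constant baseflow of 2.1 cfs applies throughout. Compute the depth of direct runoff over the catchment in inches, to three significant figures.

d ≈ 0.367 in

Direct runoff: 0.0, 0.5, 2.6, 2.7, 2.8, 7.7, 7.8, 9.9, 13.7, 16.0, 13.6, 11.5, 0.0 cfs; ΣQ_DR = 88.80 cfs.
V = ΣQ_DR · Δt = 88.80 × 5400 s = 4.795 × 10^5 ft³.
Over A = 0.562 mi², depth = V / A = 0.367 in.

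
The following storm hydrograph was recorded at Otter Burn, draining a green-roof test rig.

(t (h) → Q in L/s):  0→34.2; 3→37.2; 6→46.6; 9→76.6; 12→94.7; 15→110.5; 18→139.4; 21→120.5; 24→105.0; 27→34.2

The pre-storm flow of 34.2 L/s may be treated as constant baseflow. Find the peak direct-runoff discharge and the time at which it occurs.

Q_p = 105.2 L/s at t = 18 h

Subtracting baseflow gives direct-runoff ordinates: 0.0, 3.0, 12.4, 42.4, 60.5, 76.3, 105.2, 86.3, 70.8, 0.0 L/s.
The maximum is 105.2 L/s, occurring at the reading for t = 18 h.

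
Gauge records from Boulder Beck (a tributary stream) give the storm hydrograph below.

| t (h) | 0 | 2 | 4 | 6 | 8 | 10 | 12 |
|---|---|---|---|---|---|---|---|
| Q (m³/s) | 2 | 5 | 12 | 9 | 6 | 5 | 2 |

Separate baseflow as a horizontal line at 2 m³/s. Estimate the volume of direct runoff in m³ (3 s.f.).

Direct-runoff ordinates (Q − Q_b): 0.0, 3.0, 10.0, 7.0, 4.0, 3.0, 0.0 m³/s.
ΣQ_DR = 27.00 m³/s.
With Δt = 2 h = 7200 s, V = ΣQ_DR · Δt = 27.00 × 7200 = 1.94 × 10^5 m³.

V ≈ 1.94 × 10^5 m³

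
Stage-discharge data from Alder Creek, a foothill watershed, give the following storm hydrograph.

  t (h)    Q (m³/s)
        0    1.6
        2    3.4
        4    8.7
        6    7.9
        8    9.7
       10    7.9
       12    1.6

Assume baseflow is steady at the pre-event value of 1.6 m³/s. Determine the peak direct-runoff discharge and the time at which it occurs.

Q_p = 8.1 m³/s at t = 8 h

Subtracting baseflow gives direct-runoff ordinates: 0.0, 1.8, 7.1, 6.3, 8.1, 6.3, 0.0 m³/s.
The maximum is 8.1 m³/s, occurring at the reading for t = 8 h.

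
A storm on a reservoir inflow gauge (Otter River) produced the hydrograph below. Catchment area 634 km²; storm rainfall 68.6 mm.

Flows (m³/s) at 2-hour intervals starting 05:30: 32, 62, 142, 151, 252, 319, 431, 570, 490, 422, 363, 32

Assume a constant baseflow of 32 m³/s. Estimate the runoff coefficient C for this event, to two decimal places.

C ≈ 0.48

ΣQ_DR = 2882 m³/s; V = ΣQ_DR·Δt = 2.075 × 10^7 m³.
Runoff depth d = V / A = 32.73 mm.
C = d / P = 32.73 / 68.6 = 0.48.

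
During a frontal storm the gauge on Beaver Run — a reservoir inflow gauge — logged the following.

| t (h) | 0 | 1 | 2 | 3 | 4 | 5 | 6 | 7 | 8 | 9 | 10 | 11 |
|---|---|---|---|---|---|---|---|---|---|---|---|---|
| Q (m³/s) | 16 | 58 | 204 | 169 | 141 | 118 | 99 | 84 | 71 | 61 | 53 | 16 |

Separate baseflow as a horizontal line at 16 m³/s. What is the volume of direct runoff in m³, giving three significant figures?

V ≈ 3.23 × 10^6 m³

Direct-runoff ordinates (Q − Q_b): 0.0, 42.0, 188.0, 153.0, 125.0, 102.0, 83.0, 68.0, 55.0, 45.0, 37.0, 0.0 m³/s.
ΣQ_DR = 898.0 m³/s.
With Δt = 1 h = 3600 s, V = ΣQ_DR · Δt = 898.0 × 3600 = 3.23 × 10^6 m³.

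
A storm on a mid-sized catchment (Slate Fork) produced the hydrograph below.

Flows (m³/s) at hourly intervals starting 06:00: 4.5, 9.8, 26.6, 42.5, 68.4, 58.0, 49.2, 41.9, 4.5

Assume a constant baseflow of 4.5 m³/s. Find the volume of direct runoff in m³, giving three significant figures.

V ≈ 9.54 × 10^5 m³

Direct-runoff ordinates (Q − Q_b): 0.0, 5.3, 22.1, 38.0, 63.9, 53.5, 44.7, 37.4, 0.0 m³/s.
ΣQ_DR = 264.9 m³/s.
With Δt = 1 h = 3600 s, V = ΣQ_DR · Δt = 264.9 × 3600 = 9.54 × 10^5 m³.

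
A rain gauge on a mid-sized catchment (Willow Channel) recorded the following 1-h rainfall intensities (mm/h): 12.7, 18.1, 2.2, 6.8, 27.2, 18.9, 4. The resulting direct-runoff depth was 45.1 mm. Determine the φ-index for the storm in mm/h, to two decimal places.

φ ≈ 7.95 mm/h

Only the 4 blocks with intensity above φ contribute runoff: 12.7, 18.1, 27.2, 18.9 mm/h.
Σ(I−φ)·Δt = d  ⇒  (12.7+18.1+27.2+18.9 − 4φ)·1 = 45.1
φ = (76.90 − 45.1/1) / 4 = 7.95 mm/h.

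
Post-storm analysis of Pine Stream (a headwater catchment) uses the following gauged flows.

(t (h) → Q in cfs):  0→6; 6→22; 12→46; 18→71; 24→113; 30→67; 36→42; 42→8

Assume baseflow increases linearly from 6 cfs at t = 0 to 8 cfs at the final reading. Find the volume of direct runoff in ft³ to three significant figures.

Direct-runoff ordinates (Q − Q_b): 0.00, 15.71, 39.43, 64.14, 105.86, 59.57, 34.29, 0.00 cfs.
ΣQ_DR = 319.0 cfs.
With Δt = 6 h = 21600 s, V = ΣQ_DR · Δt = 319.0 × 21600 = 6.89 × 10^6 ft³.

V ≈ 6.89 × 10^6 ft³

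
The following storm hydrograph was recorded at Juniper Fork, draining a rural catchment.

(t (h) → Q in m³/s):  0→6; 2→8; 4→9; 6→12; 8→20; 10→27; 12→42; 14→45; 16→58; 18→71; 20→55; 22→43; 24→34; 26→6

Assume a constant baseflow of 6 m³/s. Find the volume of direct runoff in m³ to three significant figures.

V ≈ 2.53 × 10^6 m³

Direct-runoff ordinates (Q − Q_b): 0.0, 2.0, 3.0, 6.0, 14.0, 21.0, 36.0, 39.0, 52.0, 65.0, 49.0, 37.0, 28.0, 0.0 m³/s.
ΣQ_DR = 352.0 m³/s.
With Δt = 2 h = 7200 s, V = ΣQ_DR · Δt = 352.0 × 7200 = 2.53 × 10^6 m³.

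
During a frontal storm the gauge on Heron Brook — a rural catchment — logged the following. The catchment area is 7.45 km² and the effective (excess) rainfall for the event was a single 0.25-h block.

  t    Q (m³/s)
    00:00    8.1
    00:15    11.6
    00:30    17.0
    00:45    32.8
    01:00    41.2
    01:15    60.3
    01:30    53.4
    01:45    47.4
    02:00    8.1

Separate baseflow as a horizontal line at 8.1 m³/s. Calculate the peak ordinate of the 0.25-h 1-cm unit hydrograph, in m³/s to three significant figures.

U_p ≈ 20.9 m³/s

Direct runoff: 0.0, 3.5, 8.9, 24.7, 33.1, 52.2, 45.3, 39.3, 0.0 m³/s; ΣQ_DR = 207.0 m³/s, peak = 52.2 m³/s.
Runoff depth d = ΣQ_DR·Δt / A = 207.0 × 900 / (7.45 km²) = 25.01 mm.
The 1-cm UH is the DRH scaled by (10 mm)/d, so U_p = 52.2 × 10/25.01 = 20.9 m³/s.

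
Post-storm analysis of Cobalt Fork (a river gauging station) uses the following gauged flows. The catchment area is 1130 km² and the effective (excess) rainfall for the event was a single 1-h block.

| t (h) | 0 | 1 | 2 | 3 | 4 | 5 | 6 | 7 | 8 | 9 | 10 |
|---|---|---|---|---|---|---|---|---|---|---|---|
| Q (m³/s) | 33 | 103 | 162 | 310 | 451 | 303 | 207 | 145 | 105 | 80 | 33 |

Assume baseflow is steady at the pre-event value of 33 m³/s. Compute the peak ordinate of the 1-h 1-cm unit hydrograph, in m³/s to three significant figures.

U_p ≈ 836 m³/s

Direct runoff: 0.0, 70.0, 129.0, 277.0, 418.0, 270.0, 174.0, 112.0, 72.0, 47.0, 0.0 m³/s; ΣQ_DR = 1569 m³/s, peak = 418.0 m³/s.
Runoff depth d = ΣQ_DR·Δt / A = 1569 × 3600 / (1130 km²) = 4.999 mm.
The 1-cm UH is the DRH scaled by (10 mm)/d, so U_p = 418.0 × 10/4.999 = 836 m³/s.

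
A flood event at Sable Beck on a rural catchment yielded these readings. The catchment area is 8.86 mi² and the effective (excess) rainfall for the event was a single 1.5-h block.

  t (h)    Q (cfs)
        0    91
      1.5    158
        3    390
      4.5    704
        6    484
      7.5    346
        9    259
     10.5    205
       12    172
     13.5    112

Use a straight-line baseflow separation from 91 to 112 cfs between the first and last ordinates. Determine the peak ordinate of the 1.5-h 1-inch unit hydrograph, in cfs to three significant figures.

U_p ≈ 1210 cfs

Direct runoff: 0.00, 64.67, 294.33, 606.00, 383.67, 243.33, 154.00, 97.67, 62.33, 0.00 cfs; ΣQ_DR = 1906 cfs, peak = 606.00 cfs.
Runoff depth d = ΣQ_DR·Δt / A = 1906 × 5400 / (8.86 mi²) = 0.5000 in.
The 1-inch UH is the DRH scaled by (1 in)/d, so U_p = 606.00 × 1/0.5000 = 1210 cfs.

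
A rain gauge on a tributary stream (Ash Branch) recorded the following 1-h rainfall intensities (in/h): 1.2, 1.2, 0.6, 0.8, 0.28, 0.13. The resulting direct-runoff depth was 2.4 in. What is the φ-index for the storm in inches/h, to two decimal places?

Only the 4 blocks with intensity above φ contribute runoff: 1.2, 1.2, 0.6, 0.8 in/h.
Σ(I−φ)·Δt = d  ⇒  (1.2+1.2+0.6+0.8 − 4φ)·1 = 2.4
φ = (3.800 − 2.4/1) / 4 = 0.35 in/h.

φ ≈ 0.35 in/h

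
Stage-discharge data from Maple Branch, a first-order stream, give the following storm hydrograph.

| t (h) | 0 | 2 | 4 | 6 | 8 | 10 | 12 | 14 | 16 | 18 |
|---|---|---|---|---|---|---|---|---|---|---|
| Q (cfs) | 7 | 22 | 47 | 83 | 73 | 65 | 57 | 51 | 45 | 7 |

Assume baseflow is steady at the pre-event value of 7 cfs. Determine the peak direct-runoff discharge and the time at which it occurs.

Subtracting baseflow gives direct-runoff ordinates: 0.0, 15.0, 40.0, 76.0, 66.0, 58.0, 50.0, 44.0, 38.0, 0.0 cfs.
The maximum is 76.0 cfs, occurring at the reading for t = 6 h.

Q_p = 76.0 cfs at t = 6 h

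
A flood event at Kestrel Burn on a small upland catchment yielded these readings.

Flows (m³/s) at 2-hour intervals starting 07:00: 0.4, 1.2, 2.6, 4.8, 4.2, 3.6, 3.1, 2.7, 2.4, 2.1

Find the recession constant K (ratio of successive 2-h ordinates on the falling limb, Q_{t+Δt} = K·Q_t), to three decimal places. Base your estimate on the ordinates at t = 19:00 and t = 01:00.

K ≈ 0.878

Using the recession-limb readings at t = 19:00 and t = 01:00: Q falls from 3.1 to 2.1 m³/s over 3 intervals.
K = (Q₂/Q₁)^(1/3) = (2.1/3.1)^(1/3) = 0.878.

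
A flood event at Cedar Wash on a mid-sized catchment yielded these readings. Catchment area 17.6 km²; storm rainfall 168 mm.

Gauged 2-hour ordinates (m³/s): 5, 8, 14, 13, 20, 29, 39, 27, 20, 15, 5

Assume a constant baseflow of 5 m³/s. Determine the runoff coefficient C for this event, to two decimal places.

C ≈ 0.34

ΣQ_DR = 140.0 m³/s; V = ΣQ_DR·Δt = 1.008 × 10^6 m³.
Runoff depth d = V / A = 57.27 mm.
C = d / P = 57.27 / 168 = 0.34.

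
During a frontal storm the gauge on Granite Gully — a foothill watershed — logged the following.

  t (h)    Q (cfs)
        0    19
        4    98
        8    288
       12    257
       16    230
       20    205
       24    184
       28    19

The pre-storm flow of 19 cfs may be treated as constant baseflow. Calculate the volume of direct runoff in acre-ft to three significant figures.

Direct-runoff ordinates (Q − Q_b): 0.0, 79.0, 269.0, 238.0, 211.0, 186.0, 165.0, 0.0 cfs.
ΣQ_DR = 1148 cfs.
With Δt = 4 h = 14400 s, V = ΣQ_DR · Δt = 1148 × 14400 = 1.65 × 10^7 ft³ = 380 acre-ft.

V ≈ 380 acre-ft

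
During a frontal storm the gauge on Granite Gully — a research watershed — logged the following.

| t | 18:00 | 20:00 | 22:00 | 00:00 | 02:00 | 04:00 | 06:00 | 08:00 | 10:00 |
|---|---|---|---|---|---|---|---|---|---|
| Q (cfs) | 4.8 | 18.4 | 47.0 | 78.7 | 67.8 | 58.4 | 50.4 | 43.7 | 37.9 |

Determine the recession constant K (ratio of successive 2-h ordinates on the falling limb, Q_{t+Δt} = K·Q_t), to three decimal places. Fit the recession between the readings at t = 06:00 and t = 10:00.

Using the recession-limb readings at t = 06:00 and t = 10:00: Q falls from 50.4 to 37.9 cfs over 2 intervals.
K = (Q₂/Q₁)^(1/2) = (37.9/50.4)^(1/2) = 0.867.

K ≈ 0.867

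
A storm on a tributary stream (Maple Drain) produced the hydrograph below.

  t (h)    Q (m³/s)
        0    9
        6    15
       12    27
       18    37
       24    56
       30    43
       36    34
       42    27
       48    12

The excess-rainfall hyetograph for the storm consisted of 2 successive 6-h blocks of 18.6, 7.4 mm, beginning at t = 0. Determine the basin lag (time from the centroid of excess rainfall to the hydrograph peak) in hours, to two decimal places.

t_L ≈ 19.29 h

Centroid of excess rainfall: t_c = Σ P_i·t̄_i / ΣP_i = 4.7077 h (block centres at 3, 9 h).
Hydrograph peak occurs at t = 24 h, so basin lag t_L = 24 − 4.7077 = 19.29 h.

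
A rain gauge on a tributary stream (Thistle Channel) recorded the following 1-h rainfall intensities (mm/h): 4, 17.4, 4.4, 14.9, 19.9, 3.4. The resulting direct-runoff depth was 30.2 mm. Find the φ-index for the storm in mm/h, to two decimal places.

φ ≈ 7.33 mm/h

Only the 3 blocks with intensity above φ contribute runoff: 17.4, 14.9, 19.9 mm/h.
Σ(I−φ)·Δt = d  ⇒  (17.4+14.9+19.9 − 3φ)·1 = 30.2
φ = (52.20 − 30.2/1) / 3 = 7.33 mm/h.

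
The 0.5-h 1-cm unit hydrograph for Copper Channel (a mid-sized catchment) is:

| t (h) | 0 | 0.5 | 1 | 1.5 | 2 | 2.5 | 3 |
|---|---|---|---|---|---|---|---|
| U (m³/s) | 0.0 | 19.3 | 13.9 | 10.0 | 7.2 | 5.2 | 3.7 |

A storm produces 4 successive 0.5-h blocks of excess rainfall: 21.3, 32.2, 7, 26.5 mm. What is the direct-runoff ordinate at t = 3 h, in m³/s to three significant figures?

By discrete convolution, Q_j = Σ (P_i / 10 mm) · U_{j−i}.
At t = 3 h (j=6): Q = (21.3/10)·3.7 + (32.2/10)·5.2 + (7/10)·7.2 + (26.5/10)·10.0 = 56.2 m³/s.

Q ≈ 56.2 m³/s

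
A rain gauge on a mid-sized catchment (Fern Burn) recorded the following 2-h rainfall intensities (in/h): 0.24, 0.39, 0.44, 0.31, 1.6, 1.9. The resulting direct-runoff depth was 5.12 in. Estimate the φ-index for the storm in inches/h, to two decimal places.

φ ≈ 0.47 in/h

Only the 2 blocks with intensity above φ contribute runoff: 1.6, 1.9 in/h.
Σ(I−φ)·Δt = d  ⇒  (1.6+1.9 − 2φ)·2 = 5.12
φ = (3.500 − 5.12/2) / 2 = 0.47 in/h.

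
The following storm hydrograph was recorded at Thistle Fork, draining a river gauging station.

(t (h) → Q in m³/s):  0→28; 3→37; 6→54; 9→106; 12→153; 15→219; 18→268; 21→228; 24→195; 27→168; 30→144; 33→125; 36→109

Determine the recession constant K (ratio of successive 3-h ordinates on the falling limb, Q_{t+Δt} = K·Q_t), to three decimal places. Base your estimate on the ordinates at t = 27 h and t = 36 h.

K ≈ 0.866

Using the recession-limb readings at t = 27 h and t = 36 h: Q falls from 168 to 109 m³/s over 3 intervals.
K = (Q₂/Q₁)^(1/3) = (109/168)^(1/3) = 0.866.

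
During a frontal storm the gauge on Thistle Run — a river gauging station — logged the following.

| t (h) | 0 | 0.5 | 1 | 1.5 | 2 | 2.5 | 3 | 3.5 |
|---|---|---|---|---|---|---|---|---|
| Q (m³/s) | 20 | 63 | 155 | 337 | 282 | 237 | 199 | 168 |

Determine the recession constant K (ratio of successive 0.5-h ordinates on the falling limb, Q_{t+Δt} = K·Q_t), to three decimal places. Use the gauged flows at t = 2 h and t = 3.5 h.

K ≈ 0.841

Using the recession-limb readings at t = 2 h and t = 3.5 h: Q falls from 282 to 168 m³/s over 3 intervals.
K = (Q₂/Q₁)^(1/3) = (168/282)^(1/3) = 0.841.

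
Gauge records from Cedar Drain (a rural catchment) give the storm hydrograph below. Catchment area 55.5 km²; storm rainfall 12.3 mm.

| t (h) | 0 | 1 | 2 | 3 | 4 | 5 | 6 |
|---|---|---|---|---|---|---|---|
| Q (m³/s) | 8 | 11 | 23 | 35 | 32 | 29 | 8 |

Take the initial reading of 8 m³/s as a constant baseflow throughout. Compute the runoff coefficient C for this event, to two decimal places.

C ≈ 0.47

ΣQ_DR = 90.00 m³/s; V = ΣQ_DR·Δt = 3.240 × 10^5 m³.
Runoff depth d = V / A = 5.838 mm.
C = d / P = 5.838 / 12.3 = 0.47.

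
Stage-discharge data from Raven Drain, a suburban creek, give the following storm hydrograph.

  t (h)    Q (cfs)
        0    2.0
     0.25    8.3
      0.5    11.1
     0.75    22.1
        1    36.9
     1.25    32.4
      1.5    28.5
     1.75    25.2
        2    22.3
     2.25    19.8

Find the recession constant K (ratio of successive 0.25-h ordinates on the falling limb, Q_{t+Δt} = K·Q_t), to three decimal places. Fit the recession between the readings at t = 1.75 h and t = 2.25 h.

Using the recession-limb readings at t = 1.75 h and t = 2.25 h: Q falls from 25.2 to 19.8 cfs over 2 intervals.
K = (Q₂/Q₁)^(1/2) = (19.8/25.2)^(1/2) = 0.886.

K ≈ 0.886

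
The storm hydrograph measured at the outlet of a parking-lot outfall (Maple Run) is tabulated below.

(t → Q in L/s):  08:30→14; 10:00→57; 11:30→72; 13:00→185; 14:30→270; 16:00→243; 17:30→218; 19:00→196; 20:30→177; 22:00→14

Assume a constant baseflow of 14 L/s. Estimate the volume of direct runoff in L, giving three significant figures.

V ≈ 7.05 × 10^6 L

Direct-runoff ordinates (Q − Q_b): 0.0, 43.0, 58.0, 171.0, 256.0, 229.0, 204.0, 182.0, 163.0, 0.0 L/s.
ΣQ_DR = 1306 L/s.
With Δt = 1.5 h = 5400 s, V = ΣQ_DR · Δt = 1306 × 5400 = 7.05 × 10^6 L.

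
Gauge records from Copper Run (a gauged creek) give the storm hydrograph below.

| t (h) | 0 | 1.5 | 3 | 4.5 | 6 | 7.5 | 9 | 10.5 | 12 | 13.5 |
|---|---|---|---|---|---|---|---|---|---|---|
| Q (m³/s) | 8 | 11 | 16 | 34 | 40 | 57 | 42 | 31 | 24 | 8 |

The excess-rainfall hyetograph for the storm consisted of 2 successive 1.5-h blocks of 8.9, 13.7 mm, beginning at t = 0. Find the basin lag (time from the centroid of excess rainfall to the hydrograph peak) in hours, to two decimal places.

t_L ≈ 5.84 h

Centroid of excess rainfall: t_c = Σ P_i·t̄_i / ΣP_i = 1.6593 h (block centres at 0.75, 2.25 h).
Hydrograph peak occurs at t = 7.5 h, so basin lag t_L = 7.5 − 1.6593 = 5.84 h.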